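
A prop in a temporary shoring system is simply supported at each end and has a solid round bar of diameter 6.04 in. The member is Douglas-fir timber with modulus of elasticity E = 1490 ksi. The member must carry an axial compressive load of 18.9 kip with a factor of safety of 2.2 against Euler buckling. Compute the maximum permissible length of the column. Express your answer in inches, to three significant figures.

I = πd⁴/64 = π×6.04⁴/64 = 65.33 in⁴
Required critical load P_cr = n·P = 2.2 × 18.9 = 41.58 kip = 4.158×10^4 lb
From P_cr = π²EI/(K·L)²:  L = (1/K)·√(π²EI/P_cr) = (1/1)·√(π²×1.49×10^6×65.33/4.158×10^4)
L = 152 in

L_max ≈ 152 in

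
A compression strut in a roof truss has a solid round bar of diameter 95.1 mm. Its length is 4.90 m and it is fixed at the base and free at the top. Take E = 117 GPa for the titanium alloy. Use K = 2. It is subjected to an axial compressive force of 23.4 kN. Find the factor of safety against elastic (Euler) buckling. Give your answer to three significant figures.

I = πd⁴/64 = π×95.1⁴/64 = 4.015×10^6 mm⁴
I = 4.015×10^6 mm⁴ = 4.015×10^-6 m⁴
Effective length L_e = K·L = 2 × 4.90 = 9.800 m
P_cr = π²EI / L_e² = π² × 117×10⁹ × 4.015×10^-6 / 9.800² = 4.828×10^4 N
Factor of safety n = P_cr / P = 48.275 / 23.4 = 2.06

n ≈ 2.06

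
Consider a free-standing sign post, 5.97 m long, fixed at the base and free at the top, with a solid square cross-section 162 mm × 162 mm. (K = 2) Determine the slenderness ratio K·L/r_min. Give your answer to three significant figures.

For a square r = a/√12 = 162/√12 = 46.77 mm
L_e = K·L = 2 × 5.97 m = 11.94 m = 11940 mm
λ = L_e / r_min = 11940 / 46.77 = 255

λ ≈ 255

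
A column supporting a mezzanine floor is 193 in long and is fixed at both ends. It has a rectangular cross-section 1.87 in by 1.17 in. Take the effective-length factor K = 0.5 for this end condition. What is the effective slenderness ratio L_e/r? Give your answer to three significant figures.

For a rectangle r_min = b/√12 = 1.17/√12 = 0.3377 in
L_e = K·L = 0.5 × 193 = 96.50 in
λ = L_e / r_min = 96.500 / 0.3377 = 286

λ ≈ 286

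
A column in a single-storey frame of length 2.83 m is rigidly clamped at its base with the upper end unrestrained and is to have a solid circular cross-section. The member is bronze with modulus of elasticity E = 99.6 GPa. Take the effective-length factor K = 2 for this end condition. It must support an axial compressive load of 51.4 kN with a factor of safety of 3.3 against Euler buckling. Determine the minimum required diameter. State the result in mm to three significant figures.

Required P_cr = n·P = 3.3 × 51.4 = 169.6 kN
L_e = K·L = 2 × 2.83 = 5.660 m
Required I = P_cr·L_e²/(π²E) = 1.696×10^5 × 5.660² / (π² × 9.96×10^10) = 5.528×10^-6 m⁴
I_req = 5.528×10^6 mm⁴
Solid circle: I = πd⁴/64  ⇒  d = (64I/π)^(1/4) = (64×5.528×10^6/π)^(1/4) = 103 mm

d ≈ 103 mm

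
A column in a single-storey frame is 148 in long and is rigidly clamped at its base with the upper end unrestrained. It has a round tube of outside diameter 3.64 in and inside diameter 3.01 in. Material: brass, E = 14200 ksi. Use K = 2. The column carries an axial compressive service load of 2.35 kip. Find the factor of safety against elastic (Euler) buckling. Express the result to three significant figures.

d_o = 3.64 in, d_i = 3.01 in
I = π(d_o⁴ − d_i⁴)/64 = π(3.64⁴ − 3.010⁴)/64 = 4.588 in⁴
Effective length L_e = K·L = 2 × 148 = 296.0 in
P_cr = π²EI / L_e² = π² × 14200×10³ × 4.588 / 296.0² = 7.339×10^3 lb
Factor of safety n = P_cr / P = 7.3389 / 2.35 = 3.12

n ≈ 3.12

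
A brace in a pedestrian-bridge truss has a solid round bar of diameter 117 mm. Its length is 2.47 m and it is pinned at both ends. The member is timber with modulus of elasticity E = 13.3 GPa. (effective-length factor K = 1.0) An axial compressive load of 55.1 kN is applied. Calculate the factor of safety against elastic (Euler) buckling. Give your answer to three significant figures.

n ≈ 3.59

I = πd⁴/64 = π×117⁴/64 = 9.198×10^6 mm⁴
I = 9.198×10^6 mm⁴ = 9.198×10^-6 m⁴
Effective length L_e = K·L = 1 × 2.47 = 2.470 m
P_cr = π²EI / L_e² = π² × 13.3×10⁹ × 9.198×10^-6 / 2.470² = 1.979×10^5 N
Factor of safety n = P_cr / P = 197.91 / 55.1 = 3.59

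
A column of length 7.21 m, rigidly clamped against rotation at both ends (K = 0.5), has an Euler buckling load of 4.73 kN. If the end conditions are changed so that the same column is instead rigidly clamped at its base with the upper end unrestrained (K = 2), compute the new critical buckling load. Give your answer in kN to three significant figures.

P_cr ≈ 0.296 kN

P_cr ∝ 1/K², so P_cr,new = P_cr,old × (K_old/K_new)² = 4.73 × (0.5/2)²
= 4.73 × 0.06250 = 0.296 kN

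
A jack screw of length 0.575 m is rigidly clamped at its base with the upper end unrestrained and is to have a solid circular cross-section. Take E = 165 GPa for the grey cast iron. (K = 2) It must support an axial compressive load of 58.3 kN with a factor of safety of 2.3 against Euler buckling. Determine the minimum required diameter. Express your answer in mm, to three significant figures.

d ≈ 38.6 mm

Required P_cr = n·P = 2.3 × 58.3 = 134.1 kN
L_e = K·L = 2 × 0.575 = 1.150 m
Required I = P_cr·L_e²/(π²E) = 1.341×10^5 × 1.150² / (π² × 1.65×10^11) = 1.089×10^-7 m⁴
I_req = 1.089×10^5 mm⁴
Solid circle: I = πd⁴/64  ⇒  d = (64I/π)^(1/4) = (64×1.089×10^5/π)^(1/4) = 38.6 mm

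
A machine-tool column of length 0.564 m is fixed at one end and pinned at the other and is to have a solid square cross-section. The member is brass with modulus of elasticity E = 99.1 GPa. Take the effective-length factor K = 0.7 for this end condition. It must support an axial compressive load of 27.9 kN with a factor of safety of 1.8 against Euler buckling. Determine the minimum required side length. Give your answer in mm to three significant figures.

a ≈ 17.6 mm

Required P_cr = n·P = 1.8 × 27.9 = 50.22 kN
L_e = K·L = 0.7 × 0.564 = 0.3948 m
Required I = P_cr·L_e²/(π²E) = 5.022×10^4 × 0.3948² / (π² × 9.91×10^10) = 8.003×10^-9 m⁴
I_req = 8.003×10^3 mm⁴
Solid square: I = a⁴/12  ⇒  a = (12I)^(1/4) = (12×8.003×10^3)^(1/4) = 17.6 mm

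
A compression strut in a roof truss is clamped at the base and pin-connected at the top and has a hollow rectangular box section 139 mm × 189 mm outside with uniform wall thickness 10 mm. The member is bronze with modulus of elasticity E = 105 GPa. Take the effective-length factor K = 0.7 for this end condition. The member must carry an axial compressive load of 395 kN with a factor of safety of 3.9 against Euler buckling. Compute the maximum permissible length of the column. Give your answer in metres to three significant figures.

Inner dimensions: h_i = 189 − 2×10 = 169.0 mm, b_i = 139 − 2×10 = 119.0 mm
Weak-axis I_min = (h_o·b_o³ − h_i·b_i³)/12 with b_o = 139, b_i = 119.0 mm (shorter outer/inner sides).
I_min = (189×139³ − 169.0×119.0³)/12 = 1.857×10^7 mm⁴
I = 1.857×10^-5 m⁴
Required critical load P_cr = n·P = 3.9 × 395 = 1540 kN = 1.540×10^6 N
From P_cr = π²EI/(K·L)²:  L = (1/K)·√(π²EI/P_cr) = (1/0.7)·√(π²×1.05×10^11×1.857×10^-5/1.540×10^6)
L = 5.05 m

L_max ≈ 5.05 m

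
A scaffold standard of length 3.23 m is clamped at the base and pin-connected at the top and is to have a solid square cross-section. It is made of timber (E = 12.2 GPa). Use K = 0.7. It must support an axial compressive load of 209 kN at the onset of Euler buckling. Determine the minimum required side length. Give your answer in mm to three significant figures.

L_e = K·L = 0.7 × 3.23 = 2.261 m
Required I = P_cr·L_e²/(π²E) = 2.090×10^5 × 2.261² / (π² × 1.22×10^10) = 8.873×10^-6 m⁴
I_req = 8.873×10^6 mm⁴
Solid square: I = a⁴/12  ⇒  a = (12I)^(1/4) = (12×8.873×10^6)^(1/4) = 102 mm

a ≈ 102 mm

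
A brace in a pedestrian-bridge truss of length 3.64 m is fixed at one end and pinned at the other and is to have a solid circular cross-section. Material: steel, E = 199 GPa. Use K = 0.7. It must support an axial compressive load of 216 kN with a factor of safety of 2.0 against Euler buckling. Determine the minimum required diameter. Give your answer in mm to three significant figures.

Required P_cr = n·P = 2.0 × 216 = 432.0 kN
L_e = K·L = 0.7 × 3.64 = 2.548 m
Required I = P_cr·L_e²/(π²E) = 4.320×10^5 × 2.548² / (π² × 1.99×10^11) = 1.428×10^-6 m⁴
I_req = 1.428×10^6 mm⁴
Solid circle: I = πd⁴/64  ⇒  d = (64I/π)^(1/4) = (64×1.428×10^6/π)^(1/4) = 73.4 mm

d ≈ 73.4 mm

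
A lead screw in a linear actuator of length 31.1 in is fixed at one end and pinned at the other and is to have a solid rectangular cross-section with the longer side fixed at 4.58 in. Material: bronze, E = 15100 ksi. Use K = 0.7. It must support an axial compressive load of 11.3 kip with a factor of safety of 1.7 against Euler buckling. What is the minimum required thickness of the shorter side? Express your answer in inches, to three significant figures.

Required P_cr = n·P = 1.7 × 11.3 = 19.21 kip
L_e = K·L = 0.7 × 31.1 = 21.77 in
Required I = P_cr·L_e²/(π²E) = 1.921×10^4 × 21.77² / (π² × 1.51×10^7) = 6.109×10^-2 in⁴
Rectangle, weak axis: I_min = h·b³/12 with h = 4.58 in fixed  ⇒  b = (12I/h)^(1/3) = 0.543 in

b ≈ 0.543 in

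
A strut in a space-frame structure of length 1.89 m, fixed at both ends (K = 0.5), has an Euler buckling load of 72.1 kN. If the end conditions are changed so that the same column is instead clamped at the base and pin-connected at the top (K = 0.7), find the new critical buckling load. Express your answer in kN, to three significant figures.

P_cr ≈ 36.8 kN

P_cr ∝ 1/K², so P_cr,new = P_cr,old × (K_old/K_new)² = 72.1 × (0.5/0.7)²
= 72.1 × 0.5102 = 36.8 kN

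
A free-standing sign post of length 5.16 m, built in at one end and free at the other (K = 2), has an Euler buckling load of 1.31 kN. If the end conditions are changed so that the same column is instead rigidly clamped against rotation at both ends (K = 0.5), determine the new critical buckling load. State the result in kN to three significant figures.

P_cr ∝ 1/K², so P_cr,new = P_cr,old × (K_old/K_new)² = 1.31 × (2/0.5)²
= 1.31 × 16.00 = 21.0 kN

P_cr ≈ 21.0 kN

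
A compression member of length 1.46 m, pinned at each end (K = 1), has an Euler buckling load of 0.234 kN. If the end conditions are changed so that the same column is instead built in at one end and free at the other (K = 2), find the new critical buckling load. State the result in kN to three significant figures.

P_cr ≈ 0.0585 kN

P_cr ∝ 1/K², so P_cr,new = P_cr,old × (K_old/K_new)² = 0.234 × (1/2)²
= 0.234 × 0.2500 = 0.0585 kN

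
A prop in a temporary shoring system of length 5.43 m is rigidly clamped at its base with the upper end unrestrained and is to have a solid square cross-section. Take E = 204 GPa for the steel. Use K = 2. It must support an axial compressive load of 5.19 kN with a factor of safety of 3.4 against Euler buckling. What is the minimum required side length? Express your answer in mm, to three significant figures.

Required P_cr = n·P = 3.4 × 5.19 = 17.65 kN
L_e = K·L = 2 × 5.43 = 10.86 m
Required I = P_cr·L_e²/(π²E) = 1.765×10^4 × 10.86² / (π² × 2.04×10^11) = 1.034×10^-6 m⁴
I_req = 1.034×10^6 mm⁴
Solid square: I = a⁴/12  ⇒  a = (12I)^(1/4) = (12×1.034×10^6)^(1/4) = 59.3 mm

a ≈ 59.3 mm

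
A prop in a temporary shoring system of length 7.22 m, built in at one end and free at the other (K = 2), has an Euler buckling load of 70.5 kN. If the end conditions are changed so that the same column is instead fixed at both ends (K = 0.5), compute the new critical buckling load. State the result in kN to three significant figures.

P_cr ∝ 1/K², so P_cr,new = P_cr,old × (K_old/K_new)² = 70.5 × (2/0.5)²
= 70.5 × 16.00 = 1130 kN

P_cr ≈ 1130 kN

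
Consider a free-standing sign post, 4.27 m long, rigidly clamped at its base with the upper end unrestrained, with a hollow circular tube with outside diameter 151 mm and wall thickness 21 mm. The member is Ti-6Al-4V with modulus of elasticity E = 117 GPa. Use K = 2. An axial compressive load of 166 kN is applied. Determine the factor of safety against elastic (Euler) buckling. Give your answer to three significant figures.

n ≈ 1.77

Inner diameter d_i = 151 − 2×21 = 109.0 mm
I = π(d_o⁴ − d_i⁴)/64 = π(151⁴ − 109.0⁴)/64 = 1.859×10^7 mm⁴
I = 1.859×10^7 mm⁴ = 1.859×10^-5 m⁴
Effective length L_e = K·L = 2 × 4.27 = 8.540 m
P_cr = π²EI / L_e² = π² × 117×10⁹ × 1.859×10^-5 / 8.540² = 2.944×10^5 N
Factor of safety n = P_cr / P = 294.35 / 166 = 1.77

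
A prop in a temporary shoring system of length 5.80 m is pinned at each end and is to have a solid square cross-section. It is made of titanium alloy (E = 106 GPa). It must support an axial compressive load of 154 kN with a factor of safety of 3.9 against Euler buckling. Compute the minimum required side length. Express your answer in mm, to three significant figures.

Required P_cr = n·P = 3.9 × 154 = 600.6 kN
L_e = K·L = 1 × 5.80 = 5.800 m
Required I = P_cr·L_e²/(π²E) = 6.006×10^5 × 5.800² / (π² × 1.06×10^11) = 1.931×10^-5 m⁴
I_req = 1.931×10^7 mm⁴
Solid square: I = a⁴/12  ⇒  a = (12I)^(1/4) = (12×1.931×10^7)^(1/4) = 123 mm

a ≈ 123 mm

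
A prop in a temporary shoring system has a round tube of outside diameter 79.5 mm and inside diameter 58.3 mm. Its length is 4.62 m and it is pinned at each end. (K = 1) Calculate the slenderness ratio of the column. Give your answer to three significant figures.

d_o = 79.5 mm, d_i = 58.3 mm
I = π(d_o⁴ − d_i⁴)/64 = π(79.5⁴ − 58.30⁴)/64 = 1.394×10^6 mm⁴
A = 2.294×10^3 mm²;  r_min = √(I/A) = √(1.394×10^6/2.294×10^3) = 24.65 mm
L_e = K·L = 1 × 4.62 m = 4.620 m = 4620.0 mm
λ = L_e / r_min = 4620.0 / 24.65 = 187

λ ≈ 187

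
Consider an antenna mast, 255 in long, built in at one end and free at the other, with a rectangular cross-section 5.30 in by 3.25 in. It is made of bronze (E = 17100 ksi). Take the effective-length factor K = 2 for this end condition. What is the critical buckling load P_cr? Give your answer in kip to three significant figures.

Buckling occurs about the weak axis: I_min = h·b³/12 with b = 3.25 in (the shorter side).
I_min = 5.30×3.25³/12 = 15.16 in⁴
Effective length L_e = K·L = 2 × 255 = 510.0 in
P_cr = π²EI / L_e² = π² × 17100×10³ × 15.16 / 510.0² = 9.838×10^3 lb

P_cr ≈ 9.84 kip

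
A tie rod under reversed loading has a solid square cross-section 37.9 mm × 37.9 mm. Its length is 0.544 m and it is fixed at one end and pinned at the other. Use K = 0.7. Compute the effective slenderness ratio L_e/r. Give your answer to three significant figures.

For a square r = a/√12 = 37.9/√12 = 10.94 mm
L_e = K·L = 0.7 × 0.544 m = 0.3808 m = 380.80 mm
λ = L_e / r_min = 380.80 / 10.94 = 34.8

λ ≈ 34.8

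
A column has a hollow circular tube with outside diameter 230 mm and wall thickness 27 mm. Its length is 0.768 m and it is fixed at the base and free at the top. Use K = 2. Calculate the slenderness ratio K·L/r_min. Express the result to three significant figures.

λ ≈ 21.2

Inner diameter d_i = 230 − 2×27 = 176.0 mm
I = π(d_o⁴ − d_i⁴)/64 = π(230⁴ − 176.0⁴)/64 = 9.027×10^7 mm⁴
A = 1.722×10^4 mm²;  r_min = √(I/A) = √(9.027×10^7/1.722×10^4) = 72.40 mm
L_e = K·L = 2 × 0.768 m = 1.536 m = 1536.0 mm
λ = L_e / r_min = 1536.0 / 72.40 = 21.2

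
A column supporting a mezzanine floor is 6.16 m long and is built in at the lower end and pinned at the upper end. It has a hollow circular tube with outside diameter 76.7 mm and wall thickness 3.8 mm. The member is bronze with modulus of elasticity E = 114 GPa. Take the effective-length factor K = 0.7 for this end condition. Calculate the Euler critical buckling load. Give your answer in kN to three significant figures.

P_cr ≈ 35.1 kN

Inner diameter d_i = 76.7 − 2×3.8 = 69.10 mm
I = π(d_o⁴ − d_i⁴)/64 = π(76.7⁴ − 69.10⁴)/64 = 5.797×10^5 mm⁴
I = 5.797×10^5 mm⁴ = 5.797×10^-7 m⁴
Effective length L_e = K·L = 0.7 × 6.16 = 4.312 m
P_cr = π²EI / L_e² = π² × 114×10⁹ × 5.797×10^-7 / 4.312² = 3.508×10^4 N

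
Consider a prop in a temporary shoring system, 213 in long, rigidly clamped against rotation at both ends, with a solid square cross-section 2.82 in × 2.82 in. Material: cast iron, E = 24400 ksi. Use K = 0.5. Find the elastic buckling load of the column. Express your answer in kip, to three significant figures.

P_cr ≈ 112 kip

I = a⁴/12 = 2.82⁴/12 = 5.270 in⁴
Effective length L_e = K·L = 0.5 × 213 = 106.5 in
P_cr = π²EI / L_e² = π² × 24400×10³ × 5.270 / 106.5² = 1.119×10^5 lb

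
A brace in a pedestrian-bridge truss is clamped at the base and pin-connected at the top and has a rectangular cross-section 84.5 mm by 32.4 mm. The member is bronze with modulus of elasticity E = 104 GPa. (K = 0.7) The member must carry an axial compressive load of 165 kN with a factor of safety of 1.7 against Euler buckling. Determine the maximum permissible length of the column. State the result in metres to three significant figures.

L_max ≈ 1.34 m

Buckling occurs about the weak axis: I_min = h·b³/12 with b = 32.4 mm (the shorter side).
I_min = 84.5×32.4³/12 = 2.395×10^5 mm⁴
I = 2.395×10^-7 m⁴
Required critical load P_cr = n·P = 1.7 × 165 = 280.5 kN = 2.805×10^5 N
From P_cr = π²EI/(K·L)²:  L = (1/K)·√(π²EI/P_cr) = (1/0.7)·√(π²×1.04×10^11×2.395×10^-7/2.805×10^5)
L = 1.34 m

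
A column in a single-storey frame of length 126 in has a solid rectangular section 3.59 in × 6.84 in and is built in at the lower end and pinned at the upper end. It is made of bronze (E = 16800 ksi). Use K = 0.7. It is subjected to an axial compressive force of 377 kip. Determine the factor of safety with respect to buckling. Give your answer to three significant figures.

n ≈ 1.49

Buckling occurs about the weak axis: I_min = h·b³/12 with b = 3.59 in (the shorter side).
I_min = 6.84×3.59³/12 = 26.37 in⁴
Effective length L_e = K·L = 0.7 × 126 = 88.20 in
P_cr = π²EI / L_e² = π² × 16800×10³ × 26.37 / 88.20² = 5.621×10^5 lb
Factor of safety n = P_cr / P = 562.12 / 377 = 1.49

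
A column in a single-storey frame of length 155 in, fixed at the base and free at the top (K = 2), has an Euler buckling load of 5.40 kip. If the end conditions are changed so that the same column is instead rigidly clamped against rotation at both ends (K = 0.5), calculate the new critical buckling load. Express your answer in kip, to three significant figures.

P_cr ≈ 86.4 kip

P_cr ∝ 1/K², so P_cr,new = P_cr,old × (K_old/K_new)² = 5.40 × (2/0.5)²
= 5.40 × 16.00 = 86.4 kip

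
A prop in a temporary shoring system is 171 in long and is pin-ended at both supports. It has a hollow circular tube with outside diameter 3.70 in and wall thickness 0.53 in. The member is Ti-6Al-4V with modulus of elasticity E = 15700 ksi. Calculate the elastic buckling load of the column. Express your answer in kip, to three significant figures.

Inner diameter d_i = 3.70 − 2×0.53 = 2.640 in
I = π(d_o⁴ − d_i⁴)/64 = π(3.70⁴ − 2.640⁴)/64 = 6.815 in⁴
Effective length L_e = K·L = 1 × 171 = 171.0 in
P_cr = π²EI / L_e² = π² × 15700×10³ × 6.815 / 171.0² = 3.612×10^4 lb

P_cr ≈ 36.1 kip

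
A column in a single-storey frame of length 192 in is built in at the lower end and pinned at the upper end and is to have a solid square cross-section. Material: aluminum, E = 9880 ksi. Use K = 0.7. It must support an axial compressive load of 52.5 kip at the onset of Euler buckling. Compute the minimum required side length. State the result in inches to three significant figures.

L_e = K·L = 0.7 × 192 = 134.4 in
Required I = P_cr·L_e²/(π²E) = 5.250×10^4 × 134.4² / (π² × 9.88×10^6) = 9.725 in⁴
Solid square: I = a⁴/12  ⇒  a = (12I)^(1/4) = (12×9.725)^(1/4) = 3.29 in

a ≈ 3.29 in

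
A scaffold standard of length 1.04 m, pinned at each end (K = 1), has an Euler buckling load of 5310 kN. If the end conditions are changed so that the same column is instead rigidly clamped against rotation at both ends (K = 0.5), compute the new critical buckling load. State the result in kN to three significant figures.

P_cr ≈ 21200 kN

P_cr ∝ 1/K², so P_cr,new = P_cr,old × (K_old/K_new)² = 5310 × (1/0.5)²
= 5310 × 4.000 = 21200 kN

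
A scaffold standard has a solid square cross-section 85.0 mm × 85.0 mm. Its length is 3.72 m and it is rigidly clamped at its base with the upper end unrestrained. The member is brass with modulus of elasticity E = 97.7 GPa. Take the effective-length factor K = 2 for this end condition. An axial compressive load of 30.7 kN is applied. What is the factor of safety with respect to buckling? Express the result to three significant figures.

n ≈ 2.47

I = a⁴/12 = 85.0⁴/12 = 4.350×10^6 mm⁴
I = 4.350×10^6 mm⁴ = 4.350×10^-6 m⁴
Effective length L_e = K·L = 2 × 3.72 = 7.440 m
P_cr = π²EI / L_e² = π² × 97.7×10⁹ × 4.350×10^-6 / 7.440² = 7.578×10^4 N
Factor of safety n = P_cr / P = 75.778 / 30.7 = 2.47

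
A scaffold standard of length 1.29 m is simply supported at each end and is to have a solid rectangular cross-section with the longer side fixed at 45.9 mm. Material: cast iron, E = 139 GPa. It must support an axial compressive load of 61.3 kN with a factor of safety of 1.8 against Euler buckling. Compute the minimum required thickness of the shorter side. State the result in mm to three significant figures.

Required P_cr = n·P = 1.8 × 61.3 = 110.3 kN
L_e = K·L = 1 × 1.29 = 1.290 m
Required I = P_cr·L_e²/(π²E) = 1.103×10^5 × 1.290² / (π² × 1.39×10^11) = 1.338×10^-7 m⁴
I_req = 1.338×10^5 mm⁴
Rectangle, weak axis: I_min = h·b³/12 with h = 45.9 mm fixed  ⇒  b = (12I/h)^(1/3) = 32.7 mm

b ≈ 32.7 mm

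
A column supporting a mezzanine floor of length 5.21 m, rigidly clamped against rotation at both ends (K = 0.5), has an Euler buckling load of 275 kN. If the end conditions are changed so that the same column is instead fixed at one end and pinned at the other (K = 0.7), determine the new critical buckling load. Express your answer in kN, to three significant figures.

P_cr ∝ 1/K², so P_cr,new = P_cr,old × (K_old/K_new)² = 275 × (0.5/0.7)²
= 275 × 0.5102 = 140 kN

P_cr ≈ 140 kN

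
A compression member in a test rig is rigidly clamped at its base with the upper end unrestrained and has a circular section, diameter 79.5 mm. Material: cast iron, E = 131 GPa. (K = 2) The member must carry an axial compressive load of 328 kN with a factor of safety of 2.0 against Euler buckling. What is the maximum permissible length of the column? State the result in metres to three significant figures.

I = πd⁴/64 = π×79.5⁴/64 = 1.961×10^6 mm⁴
I = 1.961×10^-6 m⁴
Required critical load P_cr = n·P = 2.0 × 328 = 656.0 kN = 6.560×10^5 N
From P_cr = π²EI/(K·L)²:  L = (1/K)·√(π²EI/P_cr) = (1/2)·√(π²×1.31×10^11×1.961×10^-6/6.560×10^5)
L = 0.983 m

L_max ≈ 0.983 m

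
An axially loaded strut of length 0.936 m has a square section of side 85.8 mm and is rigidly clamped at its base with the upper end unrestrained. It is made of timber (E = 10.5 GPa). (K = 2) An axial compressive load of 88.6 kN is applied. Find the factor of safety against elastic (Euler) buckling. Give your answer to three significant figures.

n ≈ 1.51

I = a⁴/12 = 85.8⁴/12 = 4.516×10^6 mm⁴
I = 4.516×10^6 mm⁴ = 4.516×10^-6 m⁴
Effective length L_e = K·L = 2 × 0.936 = 1.872 m
P_cr = π²EI / L_e² = π² × 10.5×10⁹ × 4.516×10^-6 / 1.872² = 1.336×10^5 N
Factor of safety n = P_cr / P = 133.55 / 88.6 = 1.51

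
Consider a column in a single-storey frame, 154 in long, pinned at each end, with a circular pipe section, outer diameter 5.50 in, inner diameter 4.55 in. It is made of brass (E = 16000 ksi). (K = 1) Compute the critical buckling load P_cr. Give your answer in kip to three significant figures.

d_o = 5.50 in, d_i = 4.55 in
I = π(d_o⁴ − d_i⁴)/64 = π(5.50⁴ − 4.550⁴)/64 = 23.88 in⁴
Effective length L_e = K·L = 1 × 154 = 154.0 in
P_cr = π²EI / L_e² = π² × 16000×10³ × 23.88 / 154.0² = 1.590×10^5 lb

P_cr ≈ 159 kip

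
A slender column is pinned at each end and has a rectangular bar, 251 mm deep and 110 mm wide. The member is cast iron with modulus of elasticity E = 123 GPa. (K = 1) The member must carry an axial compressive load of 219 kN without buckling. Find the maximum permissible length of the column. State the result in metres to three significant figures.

Buckling occurs about the weak axis: I_min = h·b³/12 with b = 110 mm (the shorter side).
I_min = 251×110³/12 = 2.784×10^7 mm⁴
I = 2.784×10^-5 m⁴
At the buckling limit P_cr = P = 2.190×10^5 N
From P_cr = π²EI/(K·L)²:  L = (1/K)·√(π²EI/P_cr) = (1/1)·√(π²×1.23×10^11×2.784×10^-5/2.190×10^5)
L = 12.4 m

L_max ≈ 12.4 m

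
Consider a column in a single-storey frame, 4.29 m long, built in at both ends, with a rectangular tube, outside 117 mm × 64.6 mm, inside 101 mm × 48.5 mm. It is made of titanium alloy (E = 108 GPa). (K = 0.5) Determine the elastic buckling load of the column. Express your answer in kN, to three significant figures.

P_cr ≈ 386 kN

Weak-axis I_min = (h_o·b_o³ − h_i·b_i³)/12 with b_o = 64.6, b_i = 48.50 mm (shorter outer/inner sides).
I_min = (117×64.6³ − 101.0×48.50³)/12 = 1.668×10^6 mm⁴
I = 1.668×10^6 mm⁴ = 1.668×10^-6 m⁴
Effective length L_e = K·L = 0.5 × 4.29 = 2.145 m
P_cr = π²EI / L_e² = π² × 108×10⁹ × 1.668×10^-6 / 2.145² = 3.865×10^5 N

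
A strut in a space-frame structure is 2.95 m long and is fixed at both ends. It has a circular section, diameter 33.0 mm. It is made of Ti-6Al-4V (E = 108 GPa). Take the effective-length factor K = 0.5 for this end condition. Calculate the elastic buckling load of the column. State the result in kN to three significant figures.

P_cr ≈ 28.5 kN

I = πd⁴/64 = π×33.0⁴/64 = 5.821×10^4 mm⁴
I = 5.821×10^4 mm⁴ = 5.821×10^-8 m⁴
Effective length L_e = K·L = 0.5 × 2.95 = 1.475 m
P_cr = π²EI / L_e² = π² × 108×10⁹ × 5.821×10^-8 / 1.475² = 2.852×10^4 N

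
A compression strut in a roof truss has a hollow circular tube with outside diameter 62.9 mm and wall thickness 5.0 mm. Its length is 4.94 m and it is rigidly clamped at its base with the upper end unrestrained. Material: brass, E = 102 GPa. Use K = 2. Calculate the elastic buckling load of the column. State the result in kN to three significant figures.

Inner diameter d_i = 62.9 − 2×5.0 = 52.90 mm
I = π(d_o⁴ − d_i⁴)/64 = π(62.9⁴ − 52.90⁴)/64 = 3.840×10^5 mm⁴
I = 3.840×10^5 mm⁴ = 3.840×10^-7 m⁴
Effective length L_e = K·L = 2 × 4.94 = 9.880 m
P_cr = π²EI / L_e² = π² × 102×10⁹ × 3.840×10^-7 / 9.880² = 3.960×10^3 N

P_cr ≈ 3.96 kN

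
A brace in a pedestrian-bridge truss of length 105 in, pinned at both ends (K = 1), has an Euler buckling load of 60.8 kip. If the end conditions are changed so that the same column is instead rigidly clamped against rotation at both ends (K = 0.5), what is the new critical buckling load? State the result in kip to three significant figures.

P_cr ∝ 1/K², so P_cr,new = P_cr,old × (K_old/K_new)² = 60.8 × (1/0.5)²
= 60.8 × 4.000 = 243 kip

P_cr ≈ 243 kip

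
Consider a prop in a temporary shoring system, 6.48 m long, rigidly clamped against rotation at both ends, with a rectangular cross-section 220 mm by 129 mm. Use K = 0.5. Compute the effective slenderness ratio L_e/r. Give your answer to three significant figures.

λ ≈ 87.0

For a rectangle r_min = b/√12 = 129/√12 = 37.24 mm
L_e = K·L = 0.5 × 6.48 m = 3.240 m = 3240.0 mm
λ = L_e / r_min = 3240.0 / 37.24 = 87.0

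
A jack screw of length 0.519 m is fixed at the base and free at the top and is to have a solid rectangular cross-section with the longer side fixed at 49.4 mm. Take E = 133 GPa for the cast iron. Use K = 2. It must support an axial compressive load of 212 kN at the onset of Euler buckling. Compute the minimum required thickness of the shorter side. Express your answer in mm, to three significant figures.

L_e = K·L = 2 × 0.519 = 1.038 m
Required I = P_cr·L_e²/(π²E) = 2.120×10^5 × 1.038² / (π² × 1.33×10^11) = 1.740×10^-7 m⁴
I_req = 1.740×10^5 mm⁴
Rectangle, weak axis: I_min = h·b³/12 with h = 49.4 mm fixed  ⇒  b = (12I/h)^(1/3) = 34.8 mm

b ≈ 34.8 mm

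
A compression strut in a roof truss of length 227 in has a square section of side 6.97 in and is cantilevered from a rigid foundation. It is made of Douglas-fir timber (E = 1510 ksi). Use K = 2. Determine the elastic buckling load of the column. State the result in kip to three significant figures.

I = a⁴/12 = 6.97⁴/12 = 196.7 in⁴
Effective length L_e = K·L = 2 × 227 = 454.0 in
P_cr = π²EI / L_e² = π² × 1510×10³ × 196.7 / 454.0² = 1.422×10^4 lb

P_cr ≈ 14.2 kip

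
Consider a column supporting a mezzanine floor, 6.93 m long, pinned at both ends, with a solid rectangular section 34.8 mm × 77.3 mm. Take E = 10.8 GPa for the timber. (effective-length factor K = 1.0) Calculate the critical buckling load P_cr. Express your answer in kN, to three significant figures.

Buckling occurs about the weak axis: I_min = h·b³/12 with b = 34.8 mm (the shorter side).
I_min = 77.3×34.8³/12 = 2.715×10^5 mm⁴
I = 2.715×10^5 mm⁴ = 2.715×10^-7 m⁴
Effective length L_e = K·L = 1 × 6.93 = 6.930 m
P_cr = π²EI / L_e² = π² × 10.8×10⁹ × 2.715×10^-7 / 6.930² = 602.5 N

P_cr ≈ 0.603 kN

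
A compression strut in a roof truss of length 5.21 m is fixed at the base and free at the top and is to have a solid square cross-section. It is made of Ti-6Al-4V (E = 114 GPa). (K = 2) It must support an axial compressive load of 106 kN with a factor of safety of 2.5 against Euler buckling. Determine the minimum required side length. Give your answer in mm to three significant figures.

a ≈ 132 mm

Required P_cr = n·P = 2.5 × 106 = 265.0 kN
L_e = K·L = 2 × 5.21 = 10.42 m
Required I = P_cr·L_e²/(π²E) = 2.650×10^5 × 10.42² / (π² × 1.14×10^11) = 2.557×10^-5 m⁴
I_req = 2.557×10^7 mm⁴
Solid square: I = a⁴/12  ⇒  a = (12I)^(1/4) = (12×2.557×10^7)^(1/4) = 132 mm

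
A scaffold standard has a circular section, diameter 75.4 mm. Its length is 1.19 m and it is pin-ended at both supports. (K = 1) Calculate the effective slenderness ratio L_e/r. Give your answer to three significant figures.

For a solid circle r = d/4 = 75.4/4 = 18.85 mm
L_e = K·L = 1 × 1.19 m = 1.190 m = 1190.0 mm
λ = L_e / r_min = 1190.0 / 18.85 = 63.1

λ ≈ 63.1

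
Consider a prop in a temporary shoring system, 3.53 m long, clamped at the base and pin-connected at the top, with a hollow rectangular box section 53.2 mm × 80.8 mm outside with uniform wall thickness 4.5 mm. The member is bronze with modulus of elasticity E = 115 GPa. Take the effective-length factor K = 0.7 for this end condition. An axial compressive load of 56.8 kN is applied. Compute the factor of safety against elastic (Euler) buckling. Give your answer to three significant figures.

Inner dimensions: h_i = 80.8 − 2×4.5 = 71.80 mm, b_i = 53.2 − 2×4.5 = 44.20 mm
Weak-axis I_min = (h_o·b_o³ − h_i·b_i³)/12 with b_o = 53.2, b_i = 44.20 mm (shorter outer/inner sides).
I_min = (80.8×53.2³ − 71.80×44.20³)/12 = 4.972×10^5 mm⁴
I = 4.972×10^5 mm⁴ = 4.972×10^-7 m⁴
Effective length L_e = K·L = 0.7 × 3.53 = 2.471 m
P_cr = π²EI / L_e² = π² × 115×10⁹ × 4.972×10^-7 / 2.471² = 9.242×10^4 N
Factor of safety n = P_cr / P = 92.417 / 56.8 = 1.63

n ≈ 1.63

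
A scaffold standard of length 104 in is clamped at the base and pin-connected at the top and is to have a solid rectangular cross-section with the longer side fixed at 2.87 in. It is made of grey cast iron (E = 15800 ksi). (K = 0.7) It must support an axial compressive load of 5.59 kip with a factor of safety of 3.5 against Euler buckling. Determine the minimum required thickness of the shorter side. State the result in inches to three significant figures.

b ≈ 1.41 in

Required P_cr = n·P = 3.5 × 5.59 = 19.56 kip
L_e = K·L = 0.7 × 104 = 72.80 in
Required I = P_cr·L_e²/(π²E) = 1.956×10^4 × 72.80² / (π² × 1.58×10^7) = 0.6649 in⁴
Rectangle, weak axis: I_min = h·b³/12 with h = 2.87 in fixed  ⇒  b = (12I/h)^(1/3) = 1.41 in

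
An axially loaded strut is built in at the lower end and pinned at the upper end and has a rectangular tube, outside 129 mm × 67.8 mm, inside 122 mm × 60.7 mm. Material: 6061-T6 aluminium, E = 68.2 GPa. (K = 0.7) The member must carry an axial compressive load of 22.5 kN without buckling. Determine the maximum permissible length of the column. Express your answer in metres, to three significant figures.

Weak-axis I_min = (h_o·b_o³ − h_i·b_i³)/12 with b_o = 67.8, b_i = 60.70 mm (shorter outer/inner sides).
I_min = (129×67.8³ − 122.0×60.70³)/12 = 1.077×10^6 mm⁴
I = 1.077×10^-6 m⁴
At the buckling limit P_cr = P = 2.250×10^4 N
From P_cr = π²EI/(K·L)²:  L = (1/K)·√(π²EI/P_cr) = (1/0.7)·√(π²×6.82×10^10×1.077×10^-6/2.250×10^4)
L = 8.11 m

L_max ≈ 8.11 m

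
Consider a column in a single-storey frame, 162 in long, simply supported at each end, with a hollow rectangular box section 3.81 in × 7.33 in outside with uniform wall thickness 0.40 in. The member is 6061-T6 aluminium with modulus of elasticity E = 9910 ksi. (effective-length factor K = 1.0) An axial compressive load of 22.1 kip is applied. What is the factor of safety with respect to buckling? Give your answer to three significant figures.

n ≈ 3.19

Inner dimensions: h_i = 7.33 − 2×0.40 = 6.530 in, b_i = 3.81 − 2×0.40 = 3.010 in
Weak-axis I_min = (h_o·b_o³ − h_i·b_i³)/12 with b_o = 3.81, b_i = 3.010 in (shorter outer/inner sides).
I_min = (7.33×3.81³ − 6.530×3.010³)/12 = 18.94 in⁴
Effective length L_e = K·L = 1 × 162 = 162.0 in
P_cr = π²EI / L_e² = π² × 9910×10³ × 18.94 / 162.0² = 7.060×10^4 lb
Factor of safety n = P_cr / P = 70.598 / 22.1 = 3.19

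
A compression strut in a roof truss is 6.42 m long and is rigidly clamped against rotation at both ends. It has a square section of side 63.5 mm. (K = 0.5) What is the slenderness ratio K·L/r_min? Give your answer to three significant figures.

For a square r = a/√12 = 63.5/√12 = 18.33 mm
L_e = K·L = 0.5 × 6.42 m = 3.210 m = 3210.0 mm
λ = L_e / r_min = 3210.0 / 18.33 = 175

λ ≈ 175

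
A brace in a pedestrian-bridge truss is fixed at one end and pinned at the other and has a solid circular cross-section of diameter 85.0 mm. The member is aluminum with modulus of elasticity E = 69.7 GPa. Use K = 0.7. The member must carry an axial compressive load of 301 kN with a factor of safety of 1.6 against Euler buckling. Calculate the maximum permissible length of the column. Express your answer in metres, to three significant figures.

I = πd⁴/64 = π×85.0⁴/64 = 2.562×10^6 mm⁴
I = 2.562×10^-6 m⁴
Required critical load P_cr = n·P = 1.6 × 301 = 481.6 kN = 4.816×10^5 N
From P_cr = π²EI/(K·L)²:  L = (1/K)·√(π²EI/P_cr) = (1/0.7)·√(π²×6.97×10^10×2.562×10^-6/4.816×10^5)
L = 2.73 m

L_max ≈ 2.73 m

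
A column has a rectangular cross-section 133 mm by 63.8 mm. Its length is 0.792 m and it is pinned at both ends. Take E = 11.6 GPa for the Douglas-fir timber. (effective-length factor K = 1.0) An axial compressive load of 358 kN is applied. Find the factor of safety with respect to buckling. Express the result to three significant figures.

Buckling occurs about the weak axis: I_min = h·b³/12 with b = 63.8 mm (the shorter side).
I_min = 133×63.8³/12 = 2.878×10^6 mm⁴
I = 2.878×10^6 mm⁴ = 2.878×10^-6 m⁴
Effective length L_e = K·L = 1 × 0.792 = 0.7920 m
P_cr = π²EI / L_e² = π² × 11.6×10⁹ × 2.878×10^-6 / 0.7920² = 5.253×10^5 N
Factor of safety n = P_cr / P = 525.34 / 358 = 1.47

n ≈ 1.47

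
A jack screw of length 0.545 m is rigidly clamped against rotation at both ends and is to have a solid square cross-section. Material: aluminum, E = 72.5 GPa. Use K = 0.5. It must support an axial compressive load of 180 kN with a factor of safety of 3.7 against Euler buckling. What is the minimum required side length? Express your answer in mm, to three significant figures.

Required P_cr = n·P = 3.7 × 180 = 666.0 kN
L_e = K·L = 0.5 × 0.545 = 0.2725 m
Required I = P_cr·L_e²/(π²E) = 6.660×10^5 × 0.2725² / (π² × 7.25×10^10) = 6.911×10^-8 m⁴
I_req = 6.911×10^4 mm⁴
Solid square: I = a⁴/12  ⇒  a = (12I)^(1/4) = (12×6.911×10^4)^(1/4) = 30.2 mm

a ≈ 30.2 mm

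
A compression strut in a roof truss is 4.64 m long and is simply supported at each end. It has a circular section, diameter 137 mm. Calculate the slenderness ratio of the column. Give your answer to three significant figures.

I = πd⁴/64 = π×137⁴/64 = 1.729×10^7 mm⁴
A = 1.474×10^4 mm²;  r_min = √(I/A) = √(1.729×10^7/1.474×10^4) = 34.25 mm
L_e = K·L = 1 × 4.64 m = 4.640 m = 4640.0 mm
λ = L_e / r_min = 4640.0 / 34.25 = 135

λ ≈ 135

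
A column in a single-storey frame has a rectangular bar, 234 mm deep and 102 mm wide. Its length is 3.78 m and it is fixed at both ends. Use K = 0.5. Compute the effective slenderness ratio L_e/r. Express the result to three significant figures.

Buckling occurs about the weak axis: I_min = h·b³/12 with b = 102 mm (the shorter side).
I_min = 234×102³/12 = 2.069×10^7 mm⁴
A = 2.387×10^4 mm²;  r_min = √(I/A) = √(2.069×10^7/2.387×10^4) = 29.44 mm
L_e = K·L = 0.5 × 3.78 m = 1.890 m = 1890.0 mm
λ = L_e / r_min = 1890.0 / 29.44 = 64.2

λ ≈ 64.2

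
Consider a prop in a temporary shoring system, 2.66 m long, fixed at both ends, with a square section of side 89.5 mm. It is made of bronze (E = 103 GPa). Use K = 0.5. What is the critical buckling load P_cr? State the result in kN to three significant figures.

I = a⁴/12 = 89.5⁴/12 = 5.347×10^6 mm⁴
I = 5.347×10^6 mm⁴ = 5.347×10^-6 m⁴
Effective length L_e = K·L = 0.5 × 2.66 = 1.330 m
P_cr = π²EI / L_e² = π² × 103×10⁹ × 5.347×10^-6 / 1.330² = 3.073×10^6 N

P_cr ≈ 3070 kN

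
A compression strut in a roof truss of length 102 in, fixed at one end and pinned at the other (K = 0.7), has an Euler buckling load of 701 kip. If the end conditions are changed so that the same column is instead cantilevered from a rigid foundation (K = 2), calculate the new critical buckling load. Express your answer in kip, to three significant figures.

P_cr ∝ 1/K², so P_cr,new = P_cr,old × (K_old/K_new)² = 701 × (0.7/2)²
= 701 × 0.1225 = 85.9 kip

P_cr ≈ 85.9 kip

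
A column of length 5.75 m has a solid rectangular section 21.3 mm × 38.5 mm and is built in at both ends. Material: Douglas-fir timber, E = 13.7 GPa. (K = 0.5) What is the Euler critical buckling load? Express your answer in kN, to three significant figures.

Buckling occurs about the weak axis: I_min = h·b³/12 with b = 21.3 mm (the shorter side).
I_min = 38.5×21.3³/12 = 3.100×10^4 mm⁴
I = 3.100×10^4 mm⁴ = 3.100×10^-8 m⁴
Effective length L_e = K·L = 0.5 × 5.75 = 2.875 m
P_cr = π²EI / L_e² = π² × 13.7×10⁹ × 3.100×10^-8 / 2.875² = 507.2 N

P_cr ≈ 0.507 kN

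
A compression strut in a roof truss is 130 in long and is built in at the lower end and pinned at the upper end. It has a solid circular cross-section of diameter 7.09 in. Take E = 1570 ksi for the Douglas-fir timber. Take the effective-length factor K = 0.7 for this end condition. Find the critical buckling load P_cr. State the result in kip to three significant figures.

P_cr ≈ 232 kip

I = πd⁴/64 = π×7.09⁴/64 = 124.0 in⁴
Effective length L_e = K·L = 0.7 × 130 = 91.00 in
P_cr = π²EI / L_e² = π² × 1570×10³ × 124.0 / 91.00² = 2.321×10^5 lb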